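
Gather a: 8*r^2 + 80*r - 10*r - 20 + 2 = 8*r^2 + 70*r - 18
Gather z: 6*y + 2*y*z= 2*y*z + 6*y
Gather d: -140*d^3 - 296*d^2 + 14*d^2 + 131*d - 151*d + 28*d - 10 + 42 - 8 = -140*d^3 - 282*d^2 + 8*d + 24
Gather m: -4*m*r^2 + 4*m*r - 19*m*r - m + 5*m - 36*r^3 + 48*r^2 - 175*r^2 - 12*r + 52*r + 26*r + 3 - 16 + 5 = m*(-4*r^2 - 15*r + 4) - 36*r^3 - 127*r^2 + 66*r - 8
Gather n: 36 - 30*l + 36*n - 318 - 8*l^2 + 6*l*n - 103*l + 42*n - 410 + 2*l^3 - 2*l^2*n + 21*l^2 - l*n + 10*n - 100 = 2*l^3 + 13*l^2 - 133*l + n*(-2*l^2 + 5*l + 88) - 792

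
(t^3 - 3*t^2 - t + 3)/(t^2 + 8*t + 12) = (t^3 - 3*t^2 - t + 3)/(t^2 + 8*t + 12)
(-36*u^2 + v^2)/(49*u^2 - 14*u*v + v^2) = (-36*u^2 + v^2)/(49*u^2 - 14*u*v + v^2)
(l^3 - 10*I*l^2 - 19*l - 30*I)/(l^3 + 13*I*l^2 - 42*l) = (l^3 - 10*I*l^2 - 19*l - 30*I)/(l*(l^2 + 13*I*l - 42))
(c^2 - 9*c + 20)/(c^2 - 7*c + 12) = (c - 5)/(c - 3)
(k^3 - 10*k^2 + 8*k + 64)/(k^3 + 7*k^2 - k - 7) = (k^3 - 10*k^2 + 8*k + 64)/(k^3 + 7*k^2 - k - 7)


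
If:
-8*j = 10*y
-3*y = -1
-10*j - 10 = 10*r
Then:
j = -5/12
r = -7/12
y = 1/3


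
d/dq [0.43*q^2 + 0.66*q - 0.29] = 0.86*q + 0.66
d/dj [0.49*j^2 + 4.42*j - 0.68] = 0.98*j + 4.42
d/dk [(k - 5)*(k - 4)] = 2*k - 9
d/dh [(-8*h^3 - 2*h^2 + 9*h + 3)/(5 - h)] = 2*(8*h^3 - 59*h^2 - 10*h + 24)/(h^2 - 10*h + 25)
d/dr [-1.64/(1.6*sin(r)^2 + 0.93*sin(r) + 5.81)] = (5.248*sin(r) + 1.5252)*cos(r)/(1.6*sin(r)^2 + 0.93*sin(r) + 5.81)^2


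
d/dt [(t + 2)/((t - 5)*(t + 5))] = (-t^2 - 4*t - 25)/(t^4 - 50*t^2 + 625)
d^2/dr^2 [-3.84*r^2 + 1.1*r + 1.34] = -7.68000000000000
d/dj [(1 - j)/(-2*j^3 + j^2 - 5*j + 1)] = (2*j^3 - j^2 + 5*j - (j - 1)*(6*j^2 - 2*j + 5) - 1)/(2*j^3 - j^2 + 5*j - 1)^2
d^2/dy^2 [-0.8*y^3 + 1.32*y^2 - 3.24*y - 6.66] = 2.64 - 4.8*y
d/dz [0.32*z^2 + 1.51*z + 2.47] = 0.64*z + 1.51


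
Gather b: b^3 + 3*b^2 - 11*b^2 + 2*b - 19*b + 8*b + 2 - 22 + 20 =b^3 - 8*b^2 - 9*b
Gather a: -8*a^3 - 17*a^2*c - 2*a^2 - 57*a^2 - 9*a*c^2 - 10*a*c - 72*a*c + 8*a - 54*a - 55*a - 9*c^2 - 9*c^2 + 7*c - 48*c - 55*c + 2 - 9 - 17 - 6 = -8*a^3 + a^2*(-17*c - 59) + a*(-9*c^2 - 82*c - 101) - 18*c^2 - 96*c - 30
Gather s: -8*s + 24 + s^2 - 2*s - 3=s^2 - 10*s + 21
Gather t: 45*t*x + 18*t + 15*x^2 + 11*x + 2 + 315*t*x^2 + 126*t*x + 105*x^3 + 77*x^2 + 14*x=t*(315*x^2 + 171*x + 18) + 105*x^3 + 92*x^2 + 25*x + 2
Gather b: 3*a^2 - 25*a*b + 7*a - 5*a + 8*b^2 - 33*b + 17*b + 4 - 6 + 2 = 3*a^2 + 2*a + 8*b^2 + b*(-25*a - 16)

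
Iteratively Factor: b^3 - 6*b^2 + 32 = (b - 4)*(b^2 - 2*b - 8) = (b - 4)*(b + 2)*(b - 4)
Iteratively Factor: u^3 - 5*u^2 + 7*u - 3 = (u - 3)*(u^2 - 2*u + 1) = (u - 3)*(u - 1)*(u - 1)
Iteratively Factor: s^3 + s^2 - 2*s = (s)*(s^2 + s - 2) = s*(s - 1)*(s + 2)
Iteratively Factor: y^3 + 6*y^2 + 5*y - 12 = (y + 4)*(y^2 + 2*y - 3) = (y - 1)*(y + 4)*(y + 3)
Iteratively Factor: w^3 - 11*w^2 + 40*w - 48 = (w - 4)*(w^2 - 7*w + 12) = (w - 4)*(w - 3)*(w - 4)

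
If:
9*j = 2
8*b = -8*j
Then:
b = -2/9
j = 2/9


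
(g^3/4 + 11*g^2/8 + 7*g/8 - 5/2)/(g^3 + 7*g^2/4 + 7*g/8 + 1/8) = (2*g^3 + 11*g^2 + 7*g - 20)/(8*g^3 + 14*g^2 + 7*g + 1)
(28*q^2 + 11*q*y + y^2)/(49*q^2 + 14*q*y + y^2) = (4*q + y)/(7*q + y)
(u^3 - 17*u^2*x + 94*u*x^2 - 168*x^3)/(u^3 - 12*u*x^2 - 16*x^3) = (u^2 - 13*u*x + 42*x^2)/(u^2 + 4*u*x + 4*x^2)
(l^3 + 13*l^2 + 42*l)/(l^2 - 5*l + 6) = l*(l^2 + 13*l + 42)/(l^2 - 5*l + 6)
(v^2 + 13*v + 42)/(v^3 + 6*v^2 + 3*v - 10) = (v^2 + 13*v + 42)/(v^3 + 6*v^2 + 3*v - 10)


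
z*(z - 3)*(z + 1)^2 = z^4 - z^3 - 5*z^2 - 3*z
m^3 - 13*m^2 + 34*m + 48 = (m - 8)*(m - 6)*(m + 1)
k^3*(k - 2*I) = k^4 - 2*I*k^3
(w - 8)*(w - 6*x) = w^2 - 6*w*x - 8*w + 48*x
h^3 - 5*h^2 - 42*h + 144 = (h - 8)*(h - 3)*(h + 6)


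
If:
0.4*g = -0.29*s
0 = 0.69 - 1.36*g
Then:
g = 0.51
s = -0.70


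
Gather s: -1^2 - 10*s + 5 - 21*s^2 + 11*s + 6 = -21*s^2 + s + 10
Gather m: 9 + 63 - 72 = 0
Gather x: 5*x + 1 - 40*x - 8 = -35*x - 7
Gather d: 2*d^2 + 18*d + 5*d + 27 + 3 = 2*d^2 + 23*d + 30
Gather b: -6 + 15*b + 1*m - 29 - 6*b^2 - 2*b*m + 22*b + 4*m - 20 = -6*b^2 + b*(37 - 2*m) + 5*m - 55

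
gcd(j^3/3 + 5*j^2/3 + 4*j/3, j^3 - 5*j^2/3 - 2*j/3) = j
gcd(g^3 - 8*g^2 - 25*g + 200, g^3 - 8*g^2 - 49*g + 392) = g - 8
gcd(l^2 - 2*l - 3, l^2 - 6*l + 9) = l - 3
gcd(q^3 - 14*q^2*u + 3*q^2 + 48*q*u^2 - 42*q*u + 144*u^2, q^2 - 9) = q + 3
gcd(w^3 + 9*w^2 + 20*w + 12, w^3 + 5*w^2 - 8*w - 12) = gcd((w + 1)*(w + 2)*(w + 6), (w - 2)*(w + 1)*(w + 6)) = w^2 + 7*w + 6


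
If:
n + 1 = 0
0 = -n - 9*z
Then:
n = -1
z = 1/9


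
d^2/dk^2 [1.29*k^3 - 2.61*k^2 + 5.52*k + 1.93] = 7.74*k - 5.22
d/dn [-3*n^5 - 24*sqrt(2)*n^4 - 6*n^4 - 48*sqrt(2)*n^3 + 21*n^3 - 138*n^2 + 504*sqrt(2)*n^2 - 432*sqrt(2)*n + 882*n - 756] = -15*n^4 - 96*sqrt(2)*n^3 - 24*n^3 - 144*sqrt(2)*n^2 + 63*n^2 - 276*n + 1008*sqrt(2)*n - 432*sqrt(2) + 882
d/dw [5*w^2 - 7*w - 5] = 10*w - 7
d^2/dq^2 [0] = 0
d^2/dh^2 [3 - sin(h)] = sin(h)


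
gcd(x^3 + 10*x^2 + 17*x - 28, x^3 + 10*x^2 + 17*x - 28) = x^3 + 10*x^2 + 17*x - 28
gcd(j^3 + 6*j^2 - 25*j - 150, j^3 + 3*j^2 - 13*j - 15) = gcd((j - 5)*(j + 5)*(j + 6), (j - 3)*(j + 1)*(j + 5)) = j + 5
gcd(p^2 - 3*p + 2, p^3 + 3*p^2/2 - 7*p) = p - 2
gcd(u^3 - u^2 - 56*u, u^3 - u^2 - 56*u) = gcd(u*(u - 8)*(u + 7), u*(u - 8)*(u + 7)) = u^3 - u^2 - 56*u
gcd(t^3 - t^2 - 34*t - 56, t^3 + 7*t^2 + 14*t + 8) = t^2 + 6*t + 8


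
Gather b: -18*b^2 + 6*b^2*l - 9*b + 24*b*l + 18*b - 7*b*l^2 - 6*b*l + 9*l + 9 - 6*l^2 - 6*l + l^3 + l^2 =b^2*(6*l - 18) + b*(-7*l^2 + 18*l + 9) + l^3 - 5*l^2 + 3*l + 9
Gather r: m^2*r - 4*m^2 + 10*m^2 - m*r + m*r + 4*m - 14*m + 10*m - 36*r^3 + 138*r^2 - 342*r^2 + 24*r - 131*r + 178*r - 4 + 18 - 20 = 6*m^2 - 36*r^3 - 204*r^2 + r*(m^2 + 71) - 6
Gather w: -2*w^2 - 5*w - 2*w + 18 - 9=-2*w^2 - 7*w + 9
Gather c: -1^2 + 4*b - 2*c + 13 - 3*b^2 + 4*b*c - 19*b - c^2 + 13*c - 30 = -3*b^2 - 15*b - c^2 + c*(4*b + 11) - 18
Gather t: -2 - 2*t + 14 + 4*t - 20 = 2*t - 8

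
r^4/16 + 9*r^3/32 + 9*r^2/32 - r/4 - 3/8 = (r/4 + 1/2)^2*(r - 1)*(r + 3/2)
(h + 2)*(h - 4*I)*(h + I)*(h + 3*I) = h^4 + 2*h^3 + 13*h^2 + 26*h + 12*I*h + 24*I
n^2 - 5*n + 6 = (n - 3)*(n - 2)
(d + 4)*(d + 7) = d^2 + 11*d + 28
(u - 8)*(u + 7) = u^2 - u - 56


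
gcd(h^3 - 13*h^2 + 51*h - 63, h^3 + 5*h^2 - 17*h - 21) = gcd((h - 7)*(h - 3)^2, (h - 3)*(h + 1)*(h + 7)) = h - 3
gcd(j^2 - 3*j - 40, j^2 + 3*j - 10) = j + 5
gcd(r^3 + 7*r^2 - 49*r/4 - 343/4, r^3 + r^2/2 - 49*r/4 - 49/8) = r^2 - 49/4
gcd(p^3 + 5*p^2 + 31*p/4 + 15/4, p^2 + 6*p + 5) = p + 1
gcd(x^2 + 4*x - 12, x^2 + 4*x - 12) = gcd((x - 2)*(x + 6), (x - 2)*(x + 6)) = x^2 + 4*x - 12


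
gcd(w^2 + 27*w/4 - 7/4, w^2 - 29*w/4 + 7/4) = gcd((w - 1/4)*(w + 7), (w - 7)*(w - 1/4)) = w - 1/4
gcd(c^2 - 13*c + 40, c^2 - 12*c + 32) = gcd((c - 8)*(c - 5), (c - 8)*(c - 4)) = c - 8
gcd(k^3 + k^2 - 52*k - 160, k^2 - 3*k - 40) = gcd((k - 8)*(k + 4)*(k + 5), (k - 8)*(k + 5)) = k^2 - 3*k - 40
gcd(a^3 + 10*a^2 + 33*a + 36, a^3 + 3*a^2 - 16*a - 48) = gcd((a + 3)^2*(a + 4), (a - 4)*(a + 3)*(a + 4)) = a^2 + 7*a + 12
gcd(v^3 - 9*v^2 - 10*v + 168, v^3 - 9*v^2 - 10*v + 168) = v^3 - 9*v^2 - 10*v + 168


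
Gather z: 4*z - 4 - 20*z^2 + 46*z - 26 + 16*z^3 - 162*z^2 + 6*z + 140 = 16*z^3 - 182*z^2 + 56*z + 110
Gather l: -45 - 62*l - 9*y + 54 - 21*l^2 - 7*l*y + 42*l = -21*l^2 + l*(-7*y - 20) - 9*y + 9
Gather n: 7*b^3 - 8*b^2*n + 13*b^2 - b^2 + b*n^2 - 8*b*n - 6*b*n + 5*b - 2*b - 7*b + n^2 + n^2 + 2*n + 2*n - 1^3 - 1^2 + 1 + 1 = 7*b^3 + 12*b^2 - 4*b + n^2*(b + 2) + n*(-8*b^2 - 14*b + 4)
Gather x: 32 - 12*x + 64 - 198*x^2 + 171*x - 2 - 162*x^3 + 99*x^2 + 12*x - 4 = -162*x^3 - 99*x^2 + 171*x + 90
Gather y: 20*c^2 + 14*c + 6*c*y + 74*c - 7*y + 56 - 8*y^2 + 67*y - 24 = 20*c^2 + 88*c - 8*y^2 + y*(6*c + 60) + 32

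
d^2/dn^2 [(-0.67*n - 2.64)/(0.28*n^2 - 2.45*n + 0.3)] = (-(0.56*n - 2.45)*(0.67*n + 2.64)*(1.12*n - 4.9) + (1.1256*n - 1.8046)*(0.28*n^2 - 2.45*n + 0.3))/(0.28*n^2 - 2.45*n + 0.3)^3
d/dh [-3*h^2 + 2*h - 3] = 2 - 6*h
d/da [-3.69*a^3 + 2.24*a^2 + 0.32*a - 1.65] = -11.07*a^2 + 4.48*a + 0.32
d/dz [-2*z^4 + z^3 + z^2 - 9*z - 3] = -8*z^3 + 3*z^2 + 2*z - 9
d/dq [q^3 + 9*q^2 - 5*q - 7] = 3*q^2 + 18*q - 5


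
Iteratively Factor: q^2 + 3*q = (q)*(q + 3)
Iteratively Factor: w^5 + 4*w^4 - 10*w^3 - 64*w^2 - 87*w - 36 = (w + 3)*(w^4 + w^3 - 13*w^2 - 25*w - 12) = (w + 1)*(w + 3)*(w^3 - 13*w - 12) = (w - 4)*(w + 1)*(w + 3)*(w^2 + 4*w + 3) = (w - 4)*(w + 1)*(w + 3)^2*(w + 1)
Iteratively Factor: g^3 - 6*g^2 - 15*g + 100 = (g + 4)*(g^2 - 10*g + 25) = (g - 5)*(g + 4)*(g - 5)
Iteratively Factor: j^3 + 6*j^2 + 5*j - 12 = (j - 1)*(j^2 + 7*j + 12) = (j - 1)*(j + 4)*(j + 3)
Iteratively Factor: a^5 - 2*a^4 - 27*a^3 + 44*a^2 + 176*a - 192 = (a + 4)*(a^4 - 6*a^3 - 3*a^2 + 56*a - 48) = (a + 3)*(a + 4)*(a^3 - 9*a^2 + 24*a - 16) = (a - 4)*(a + 3)*(a + 4)*(a^2 - 5*a + 4) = (a - 4)^2*(a + 3)*(a + 4)*(a - 1)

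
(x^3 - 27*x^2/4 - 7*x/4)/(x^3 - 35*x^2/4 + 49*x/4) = (4*x + 1)/(4*x - 7)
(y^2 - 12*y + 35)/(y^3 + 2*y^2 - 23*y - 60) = (y - 7)/(y^2 + 7*y + 12)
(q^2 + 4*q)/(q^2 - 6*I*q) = (q + 4)/(q - 6*I)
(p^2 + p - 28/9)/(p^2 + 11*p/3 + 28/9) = (3*p - 4)/(3*p + 4)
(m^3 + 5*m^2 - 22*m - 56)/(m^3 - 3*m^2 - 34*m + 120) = (m^2 + 9*m + 14)/(m^2 + m - 30)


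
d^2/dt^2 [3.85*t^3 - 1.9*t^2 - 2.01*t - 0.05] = 23.1*t - 3.8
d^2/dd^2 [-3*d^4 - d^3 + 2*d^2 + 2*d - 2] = -36*d^2 - 6*d + 4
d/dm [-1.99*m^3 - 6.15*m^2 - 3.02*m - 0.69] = -5.97*m^2 - 12.3*m - 3.02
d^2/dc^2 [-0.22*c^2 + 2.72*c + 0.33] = -0.440000000000000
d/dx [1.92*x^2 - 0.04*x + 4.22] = 3.84*x - 0.04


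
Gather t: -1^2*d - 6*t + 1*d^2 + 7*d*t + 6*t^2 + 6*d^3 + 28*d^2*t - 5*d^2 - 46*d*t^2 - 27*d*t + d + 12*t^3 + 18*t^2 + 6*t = 6*d^3 - 4*d^2 + 12*t^3 + t^2*(24 - 46*d) + t*(28*d^2 - 20*d)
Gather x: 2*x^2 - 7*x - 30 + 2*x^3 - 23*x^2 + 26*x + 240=2*x^3 - 21*x^2 + 19*x + 210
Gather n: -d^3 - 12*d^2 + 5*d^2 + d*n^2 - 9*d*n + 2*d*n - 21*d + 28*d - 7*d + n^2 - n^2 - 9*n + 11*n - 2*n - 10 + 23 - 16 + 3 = -d^3 - 7*d^2 + d*n^2 - 7*d*n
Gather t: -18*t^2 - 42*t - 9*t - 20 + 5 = -18*t^2 - 51*t - 15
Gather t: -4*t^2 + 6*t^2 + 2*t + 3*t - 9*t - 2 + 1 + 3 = 2*t^2 - 4*t + 2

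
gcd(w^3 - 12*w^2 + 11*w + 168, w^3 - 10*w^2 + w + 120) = w^2 - 5*w - 24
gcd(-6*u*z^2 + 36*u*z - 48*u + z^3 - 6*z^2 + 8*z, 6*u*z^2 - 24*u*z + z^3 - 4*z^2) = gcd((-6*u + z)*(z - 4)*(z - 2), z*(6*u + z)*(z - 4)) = z - 4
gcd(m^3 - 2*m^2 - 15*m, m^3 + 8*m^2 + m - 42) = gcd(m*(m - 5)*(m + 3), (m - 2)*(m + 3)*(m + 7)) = m + 3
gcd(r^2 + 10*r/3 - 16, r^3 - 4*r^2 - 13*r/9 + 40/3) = r - 8/3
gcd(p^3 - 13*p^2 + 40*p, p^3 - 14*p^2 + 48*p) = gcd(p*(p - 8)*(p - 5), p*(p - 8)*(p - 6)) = p^2 - 8*p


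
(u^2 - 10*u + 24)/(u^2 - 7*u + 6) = (u - 4)/(u - 1)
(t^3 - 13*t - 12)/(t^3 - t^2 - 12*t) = (t + 1)/t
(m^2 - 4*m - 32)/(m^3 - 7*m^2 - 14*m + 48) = (m + 4)/(m^2 + m - 6)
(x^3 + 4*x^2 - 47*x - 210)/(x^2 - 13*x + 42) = (x^2 + 11*x + 30)/(x - 6)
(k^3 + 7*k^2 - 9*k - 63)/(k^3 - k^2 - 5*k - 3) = (k^2 + 10*k + 21)/(k^2 + 2*k + 1)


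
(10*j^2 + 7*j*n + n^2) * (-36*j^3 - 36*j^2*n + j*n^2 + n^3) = -360*j^5 - 612*j^4*n - 278*j^3*n^2 - 19*j^2*n^3 + 8*j*n^4 + n^5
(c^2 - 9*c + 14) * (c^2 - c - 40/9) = c^4 - 10*c^3 + 167*c^2/9 + 26*c - 560/9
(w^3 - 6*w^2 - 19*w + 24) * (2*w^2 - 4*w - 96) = 2*w^5 - 16*w^4 - 110*w^3 + 700*w^2 + 1728*w - 2304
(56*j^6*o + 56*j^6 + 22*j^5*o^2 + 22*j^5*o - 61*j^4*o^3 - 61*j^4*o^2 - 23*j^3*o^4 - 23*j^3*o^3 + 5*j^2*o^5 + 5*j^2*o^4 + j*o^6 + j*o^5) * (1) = 56*j^6*o + 56*j^6 + 22*j^5*o^2 + 22*j^5*o - 61*j^4*o^3 - 61*j^4*o^2 - 23*j^3*o^4 - 23*j^3*o^3 + 5*j^2*o^5 + 5*j^2*o^4 + j*o^6 + j*o^5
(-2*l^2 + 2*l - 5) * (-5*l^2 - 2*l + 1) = 10*l^4 - 6*l^3 + 19*l^2 + 12*l - 5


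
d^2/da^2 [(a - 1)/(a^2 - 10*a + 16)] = 2*((11 - 3*a)*(a^2 - 10*a + 16) + 4*(a - 5)^2*(a - 1))/(a^2 - 10*a + 16)^3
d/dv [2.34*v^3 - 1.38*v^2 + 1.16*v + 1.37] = 7.02*v^2 - 2.76*v + 1.16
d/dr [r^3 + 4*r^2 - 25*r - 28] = 3*r^2 + 8*r - 25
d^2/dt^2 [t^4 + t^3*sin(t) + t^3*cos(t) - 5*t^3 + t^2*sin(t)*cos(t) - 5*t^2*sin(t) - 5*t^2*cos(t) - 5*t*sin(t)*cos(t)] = -sqrt(2)*t^3*sin(t + pi/4) - t^2*sin(t) - 2*t^2*sin(2*t) + 11*t^2*cos(t) + 12*t^2 + 26*t*sin(t) + 10*t*sin(2*t) - 14*t*cos(t) + 4*t*cos(2*t) - 30*t + sin(2*t) - 10*sqrt(2)*sin(t + pi/4) - 10*cos(2*t)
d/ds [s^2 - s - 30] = 2*s - 1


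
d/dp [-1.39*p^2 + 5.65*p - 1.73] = 5.65 - 2.78*p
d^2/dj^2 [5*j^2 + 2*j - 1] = 10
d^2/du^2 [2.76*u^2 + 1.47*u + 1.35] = 5.52000000000000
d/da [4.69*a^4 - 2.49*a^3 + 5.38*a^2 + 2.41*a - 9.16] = 18.76*a^3 - 7.47*a^2 + 10.76*a + 2.41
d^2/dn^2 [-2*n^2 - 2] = -4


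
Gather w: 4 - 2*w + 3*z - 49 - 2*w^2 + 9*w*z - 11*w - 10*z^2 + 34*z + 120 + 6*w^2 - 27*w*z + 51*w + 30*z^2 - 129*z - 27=4*w^2 + w*(38 - 18*z) + 20*z^2 - 92*z + 48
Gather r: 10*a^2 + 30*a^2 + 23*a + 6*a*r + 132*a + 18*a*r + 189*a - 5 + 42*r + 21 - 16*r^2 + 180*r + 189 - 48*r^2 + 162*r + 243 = 40*a^2 + 344*a - 64*r^2 + r*(24*a + 384) + 448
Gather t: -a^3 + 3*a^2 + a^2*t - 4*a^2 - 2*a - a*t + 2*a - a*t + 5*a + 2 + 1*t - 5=-a^3 - a^2 + 5*a + t*(a^2 - 2*a + 1) - 3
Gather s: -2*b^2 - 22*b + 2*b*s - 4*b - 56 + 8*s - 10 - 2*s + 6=-2*b^2 - 26*b + s*(2*b + 6) - 60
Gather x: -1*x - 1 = -x - 1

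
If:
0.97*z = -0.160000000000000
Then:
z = -0.16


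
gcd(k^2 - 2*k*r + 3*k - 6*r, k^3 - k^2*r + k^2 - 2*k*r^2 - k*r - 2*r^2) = -k + 2*r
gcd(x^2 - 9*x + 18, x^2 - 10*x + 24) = x - 6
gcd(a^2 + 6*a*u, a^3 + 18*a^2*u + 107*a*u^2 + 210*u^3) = a + 6*u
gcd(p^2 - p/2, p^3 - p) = p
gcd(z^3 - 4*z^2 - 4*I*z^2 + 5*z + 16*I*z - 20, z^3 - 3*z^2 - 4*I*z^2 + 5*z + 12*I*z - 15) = z^2 - 4*I*z + 5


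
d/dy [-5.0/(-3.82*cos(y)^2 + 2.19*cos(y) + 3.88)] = (38.2*cos(y) - 10.95)*sin(y)/(-3.82*cos(y)^2 + 2.19*cos(y) + 3.88)^2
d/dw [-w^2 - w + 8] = -2*w - 1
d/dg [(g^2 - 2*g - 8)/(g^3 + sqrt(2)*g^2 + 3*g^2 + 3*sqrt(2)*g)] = (2*g*(g - 1)*(g^2 + sqrt(2)*g + 3*g + 3*sqrt(2)) + (-g^2 + 2*g + 8)*(3*g^2 + 2*sqrt(2)*g + 6*g + 3*sqrt(2)))/(g^2*(g^2 + sqrt(2)*g + 3*g + 3*sqrt(2))^2)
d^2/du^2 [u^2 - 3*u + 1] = 2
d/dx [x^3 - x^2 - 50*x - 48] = 3*x^2 - 2*x - 50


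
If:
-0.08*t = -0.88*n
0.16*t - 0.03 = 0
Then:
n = 0.02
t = 0.19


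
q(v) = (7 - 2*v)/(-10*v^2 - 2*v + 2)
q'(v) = (7 - 2*v)*(20*v + 2)/(-10*v^2 - 2*v + 2)^2 - 2/(-10*v^2 - 2*v + 2)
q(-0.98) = -1.59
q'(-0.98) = -4.60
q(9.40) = 0.01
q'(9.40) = -0.00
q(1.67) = -0.13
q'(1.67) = 0.22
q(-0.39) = 6.18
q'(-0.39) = -30.06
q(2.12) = -0.06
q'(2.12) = 0.10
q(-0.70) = -5.60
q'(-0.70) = -43.47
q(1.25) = -0.28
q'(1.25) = 0.59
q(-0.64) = -10.15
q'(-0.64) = -131.85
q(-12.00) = -0.02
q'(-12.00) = 0.00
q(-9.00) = -0.03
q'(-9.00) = 0.00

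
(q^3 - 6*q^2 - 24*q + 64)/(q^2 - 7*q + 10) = (q^2 - 4*q - 32)/(q - 5)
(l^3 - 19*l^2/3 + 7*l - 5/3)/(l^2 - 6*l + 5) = l - 1/3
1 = 1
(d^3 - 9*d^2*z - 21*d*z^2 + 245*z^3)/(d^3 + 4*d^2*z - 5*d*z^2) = (-d^2 + 14*d*z - 49*z^2)/(d*(-d + z))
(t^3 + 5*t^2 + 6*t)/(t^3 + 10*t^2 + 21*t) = (t + 2)/(t + 7)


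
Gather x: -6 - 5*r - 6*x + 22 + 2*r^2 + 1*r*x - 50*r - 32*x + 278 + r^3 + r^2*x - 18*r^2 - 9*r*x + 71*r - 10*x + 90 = r^3 - 16*r^2 + 16*r + x*(r^2 - 8*r - 48) + 384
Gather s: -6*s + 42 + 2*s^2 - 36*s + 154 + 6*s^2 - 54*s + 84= 8*s^2 - 96*s + 280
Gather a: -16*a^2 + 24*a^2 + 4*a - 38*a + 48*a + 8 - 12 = 8*a^2 + 14*a - 4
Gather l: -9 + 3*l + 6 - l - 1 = 2*l - 4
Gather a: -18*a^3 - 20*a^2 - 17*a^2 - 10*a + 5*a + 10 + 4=-18*a^3 - 37*a^2 - 5*a + 14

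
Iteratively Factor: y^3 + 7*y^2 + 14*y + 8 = (y + 1)*(y^2 + 6*y + 8) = (y + 1)*(y + 4)*(y + 2)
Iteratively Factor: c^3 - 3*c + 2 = (c - 1)*(c^2 + c - 2) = (c - 1)^2*(c + 2)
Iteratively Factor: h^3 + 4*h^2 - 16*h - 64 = (h + 4)*(h^2 - 16) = (h + 4)^2*(h - 4)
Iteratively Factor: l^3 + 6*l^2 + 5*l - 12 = (l + 4)*(l^2 + 2*l - 3) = (l + 3)*(l + 4)*(l - 1)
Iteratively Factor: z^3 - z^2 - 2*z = (z)*(z^2 - z - 2) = z*(z + 1)*(z - 2)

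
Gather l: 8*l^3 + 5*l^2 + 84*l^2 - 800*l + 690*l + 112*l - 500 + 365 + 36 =8*l^3 + 89*l^2 + 2*l - 99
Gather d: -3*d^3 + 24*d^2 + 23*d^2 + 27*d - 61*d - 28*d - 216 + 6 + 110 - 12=-3*d^3 + 47*d^2 - 62*d - 112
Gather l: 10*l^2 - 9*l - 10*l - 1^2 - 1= 10*l^2 - 19*l - 2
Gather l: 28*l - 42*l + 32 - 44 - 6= -14*l - 18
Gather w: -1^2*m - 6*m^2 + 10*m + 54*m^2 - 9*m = 48*m^2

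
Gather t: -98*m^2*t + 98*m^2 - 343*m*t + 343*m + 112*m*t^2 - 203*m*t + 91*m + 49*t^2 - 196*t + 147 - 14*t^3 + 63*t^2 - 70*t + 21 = 98*m^2 + 434*m - 14*t^3 + t^2*(112*m + 112) + t*(-98*m^2 - 546*m - 266) + 168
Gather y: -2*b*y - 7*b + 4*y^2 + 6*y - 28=-7*b + 4*y^2 + y*(6 - 2*b) - 28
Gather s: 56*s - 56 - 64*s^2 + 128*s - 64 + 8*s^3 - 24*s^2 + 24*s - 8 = 8*s^3 - 88*s^2 + 208*s - 128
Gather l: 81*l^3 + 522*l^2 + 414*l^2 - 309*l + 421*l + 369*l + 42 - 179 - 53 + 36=81*l^3 + 936*l^2 + 481*l - 154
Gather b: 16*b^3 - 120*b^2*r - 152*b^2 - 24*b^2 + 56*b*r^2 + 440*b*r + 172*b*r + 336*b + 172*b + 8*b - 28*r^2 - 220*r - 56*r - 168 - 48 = 16*b^3 + b^2*(-120*r - 176) + b*(56*r^2 + 612*r + 516) - 28*r^2 - 276*r - 216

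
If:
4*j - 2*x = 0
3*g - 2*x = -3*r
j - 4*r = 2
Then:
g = 13*x/24 + 1/2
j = x/2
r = x/8 - 1/2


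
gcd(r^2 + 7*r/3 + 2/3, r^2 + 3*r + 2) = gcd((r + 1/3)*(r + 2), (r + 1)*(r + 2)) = r + 2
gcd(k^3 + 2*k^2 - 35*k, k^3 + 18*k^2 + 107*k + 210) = k + 7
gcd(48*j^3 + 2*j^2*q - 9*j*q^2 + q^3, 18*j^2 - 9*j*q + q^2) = -3*j + q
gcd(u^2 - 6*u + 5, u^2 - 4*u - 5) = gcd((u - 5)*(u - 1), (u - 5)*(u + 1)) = u - 5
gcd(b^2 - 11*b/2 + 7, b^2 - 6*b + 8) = b - 2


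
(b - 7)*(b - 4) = b^2 - 11*b + 28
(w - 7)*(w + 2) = w^2 - 5*w - 14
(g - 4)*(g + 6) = g^2 + 2*g - 24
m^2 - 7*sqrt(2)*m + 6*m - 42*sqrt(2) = (m + 6)*(m - 7*sqrt(2))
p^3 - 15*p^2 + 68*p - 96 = (p - 8)*(p - 4)*(p - 3)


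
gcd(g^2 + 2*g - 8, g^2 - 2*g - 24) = g + 4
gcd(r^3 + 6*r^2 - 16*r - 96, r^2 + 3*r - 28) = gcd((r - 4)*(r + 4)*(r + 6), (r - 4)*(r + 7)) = r - 4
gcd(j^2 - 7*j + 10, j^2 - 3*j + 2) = j - 2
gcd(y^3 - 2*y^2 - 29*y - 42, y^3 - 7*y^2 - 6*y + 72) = y + 3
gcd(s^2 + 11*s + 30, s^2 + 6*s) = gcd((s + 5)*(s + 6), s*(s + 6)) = s + 6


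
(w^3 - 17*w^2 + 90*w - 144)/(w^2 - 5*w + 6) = (w^2 - 14*w + 48)/(w - 2)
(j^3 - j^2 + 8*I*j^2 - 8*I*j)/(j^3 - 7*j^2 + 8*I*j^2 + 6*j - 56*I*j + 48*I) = j/(j - 6)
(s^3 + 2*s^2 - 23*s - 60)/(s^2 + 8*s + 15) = (s^2 - s - 20)/(s + 5)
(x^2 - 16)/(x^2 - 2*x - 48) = (16 - x^2)/(-x^2 + 2*x + 48)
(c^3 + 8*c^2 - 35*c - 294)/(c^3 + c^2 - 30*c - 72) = (c^2 + 14*c + 49)/(c^2 + 7*c + 12)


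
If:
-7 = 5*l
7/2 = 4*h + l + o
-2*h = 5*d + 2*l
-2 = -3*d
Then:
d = 2/3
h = -4/15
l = -7/5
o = 179/30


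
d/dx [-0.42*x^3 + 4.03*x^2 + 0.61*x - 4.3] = -1.26*x^2 + 8.06*x + 0.61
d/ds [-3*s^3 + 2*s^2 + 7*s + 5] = -9*s^2 + 4*s + 7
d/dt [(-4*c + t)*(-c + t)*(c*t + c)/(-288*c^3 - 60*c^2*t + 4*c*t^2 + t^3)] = c*(-192*c^4 + 512*c^3*t + 280*c^3 - 182*c^2*t^2 - 148*c^2*t + 9*c*t^3 + 16*c*t^2 - t^3)/(13824*c^5 + 3456*c^4*t - 360*c^3*t^2 - 116*c^2*t^3 + 2*c*t^4 + t^5)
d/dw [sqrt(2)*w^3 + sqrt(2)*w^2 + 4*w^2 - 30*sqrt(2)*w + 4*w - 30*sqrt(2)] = 3*sqrt(2)*w^2 + 2*sqrt(2)*w + 8*w - 30*sqrt(2) + 4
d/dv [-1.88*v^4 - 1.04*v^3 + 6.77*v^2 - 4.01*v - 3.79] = -7.52*v^3 - 3.12*v^2 + 13.54*v - 4.01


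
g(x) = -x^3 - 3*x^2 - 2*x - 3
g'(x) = -3*x^2 - 6*x - 2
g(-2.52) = -1.01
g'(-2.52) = -5.93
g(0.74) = -6.53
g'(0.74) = -8.08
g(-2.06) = -2.87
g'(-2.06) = -2.37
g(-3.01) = 3.11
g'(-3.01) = -11.12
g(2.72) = -50.76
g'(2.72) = -40.52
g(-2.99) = 2.89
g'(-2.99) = -10.88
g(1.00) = -9.00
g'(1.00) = -11.00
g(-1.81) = -3.28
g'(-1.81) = -0.97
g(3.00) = -63.00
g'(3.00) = -47.00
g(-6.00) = 117.00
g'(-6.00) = -74.00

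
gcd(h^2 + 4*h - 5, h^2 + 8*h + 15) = h + 5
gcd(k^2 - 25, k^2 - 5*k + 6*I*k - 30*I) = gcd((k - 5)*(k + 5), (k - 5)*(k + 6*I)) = k - 5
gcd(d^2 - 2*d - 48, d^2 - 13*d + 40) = d - 8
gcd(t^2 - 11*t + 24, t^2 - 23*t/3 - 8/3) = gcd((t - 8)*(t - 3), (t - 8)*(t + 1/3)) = t - 8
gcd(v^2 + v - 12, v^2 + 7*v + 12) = v + 4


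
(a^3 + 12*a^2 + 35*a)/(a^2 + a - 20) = a*(a + 7)/(a - 4)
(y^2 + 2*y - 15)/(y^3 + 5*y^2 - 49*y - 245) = (y - 3)/(y^2 - 49)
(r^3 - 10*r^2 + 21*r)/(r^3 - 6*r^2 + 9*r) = (r - 7)/(r - 3)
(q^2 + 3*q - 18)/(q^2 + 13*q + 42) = (q - 3)/(q + 7)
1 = 1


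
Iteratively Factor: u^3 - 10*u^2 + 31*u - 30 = (u - 5)*(u^2 - 5*u + 6) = (u - 5)*(u - 3)*(u - 2)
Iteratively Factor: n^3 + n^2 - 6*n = (n + 3)*(n^2 - 2*n) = n*(n + 3)*(n - 2)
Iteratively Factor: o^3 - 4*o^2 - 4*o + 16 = (o - 4)*(o^2 - 4) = (o - 4)*(o - 2)*(o + 2)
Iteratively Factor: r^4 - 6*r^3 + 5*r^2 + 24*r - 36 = (r + 2)*(r^3 - 8*r^2 + 21*r - 18) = (r - 3)*(r + 2)*(r^2 - 5*r + 6) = (r - 3)*(r - 2)*(r + 2)*(r - 3)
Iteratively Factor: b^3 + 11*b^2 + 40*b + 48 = (b + 3)*(b^2 + 8*b + 16) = (b + 3)*(b + 4)*(b + 4)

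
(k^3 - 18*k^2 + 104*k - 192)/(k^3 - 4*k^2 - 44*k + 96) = (k^2 - 10*k + 24)/(k^2 + 4*k - 12)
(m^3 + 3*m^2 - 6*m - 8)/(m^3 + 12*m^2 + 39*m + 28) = (m - 2)/(m + 7)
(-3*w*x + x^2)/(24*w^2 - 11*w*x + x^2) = x/(-8*w + x)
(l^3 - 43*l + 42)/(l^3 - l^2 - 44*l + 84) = (l - 1)/(l - 2)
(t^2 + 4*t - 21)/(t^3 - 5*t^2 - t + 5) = (t^2 + 4*t - 21)/(t^3 - 5*t^2 - t + 5)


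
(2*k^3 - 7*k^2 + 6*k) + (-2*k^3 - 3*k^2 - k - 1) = -10*k^2 + 5*k - 1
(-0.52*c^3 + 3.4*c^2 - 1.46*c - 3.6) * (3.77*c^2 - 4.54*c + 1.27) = -1.9604*c^5 + 15.1788*c^4 - 21.6006*c^3 - 2.6256*c^2 + 14.4898*c - 4.572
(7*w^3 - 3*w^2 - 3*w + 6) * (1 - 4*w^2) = -28*w^5 + 12*w^4 + 19*w^3 - 27*w^2 - 3*w + 6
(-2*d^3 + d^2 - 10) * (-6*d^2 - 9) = 12*d^5 - 6*d^4 + 18*d^3 + 51*d^2 + 90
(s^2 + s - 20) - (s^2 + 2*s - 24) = 4 - s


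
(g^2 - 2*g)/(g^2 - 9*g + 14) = g/(g - 7)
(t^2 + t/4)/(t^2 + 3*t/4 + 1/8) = 2*t/(2*t + 1)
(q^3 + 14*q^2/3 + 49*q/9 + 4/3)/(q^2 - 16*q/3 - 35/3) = (9*q^3 + 42*q^2 + 49*q + 12)/(3*(3*q^2 - 16*q - 35))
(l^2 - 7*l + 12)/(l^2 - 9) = (l - 4)/(l + 3)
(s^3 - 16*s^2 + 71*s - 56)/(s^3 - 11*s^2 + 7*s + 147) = (s^2 - 9*s + 8)/(s^2 - 4*s - 21)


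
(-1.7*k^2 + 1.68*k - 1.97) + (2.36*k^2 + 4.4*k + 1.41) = 0.66*k^2 + 6.08*k - 0.56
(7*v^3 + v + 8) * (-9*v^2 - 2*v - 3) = -63*v^5 - 14*v^4 - 30*v^3 - 74*v^2 - 19*v - 24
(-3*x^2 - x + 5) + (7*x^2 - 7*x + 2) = 4*x^2 - 8*x + 7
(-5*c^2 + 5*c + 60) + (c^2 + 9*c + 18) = -4*c^2 + 14*c + 78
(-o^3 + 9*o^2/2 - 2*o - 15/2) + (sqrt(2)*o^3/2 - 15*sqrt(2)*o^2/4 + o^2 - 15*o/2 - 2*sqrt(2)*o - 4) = -o^3 + sqrt(2)*o^3/2 - 15*sqrt(2)*o^2/4 + 11*o^2/2 - 19*o/2 - 2*sqrt(2)*o - 23/2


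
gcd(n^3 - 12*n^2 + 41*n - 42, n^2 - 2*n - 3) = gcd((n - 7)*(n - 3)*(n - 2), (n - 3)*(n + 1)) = n - 3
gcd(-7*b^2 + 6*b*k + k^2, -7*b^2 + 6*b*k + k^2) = 7*b^2 - 6*b*k - k^2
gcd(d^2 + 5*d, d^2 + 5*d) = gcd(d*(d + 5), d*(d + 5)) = d^2 + 5*d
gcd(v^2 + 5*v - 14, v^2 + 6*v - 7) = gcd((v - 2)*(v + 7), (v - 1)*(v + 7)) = v + 7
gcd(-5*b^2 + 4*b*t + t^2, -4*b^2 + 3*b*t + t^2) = -b + t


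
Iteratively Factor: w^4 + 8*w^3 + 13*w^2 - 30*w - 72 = (w - 2)*(w^3 + 10*w^2 + 33*w + 36) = (w - 2)*(w + 4)*(w^2 + 6*w + 9) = (w - 2)*(w + 3)*(w + 4)*(w + 3)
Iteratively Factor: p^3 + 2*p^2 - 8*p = (p + 4)*(p^2 - 2*p) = (p - 2)*(p + 4)*(p)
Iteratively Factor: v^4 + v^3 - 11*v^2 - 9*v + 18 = (v - 3)*(v^3 + 4*v^2 + v - 6) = (v - 3)*(v + 2)*(v^2 + 2*v - 3) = (v - 3)*(v + 2)*(v + 3)*(v - 1)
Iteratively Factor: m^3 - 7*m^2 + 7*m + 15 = (m - 3)*(m^2 - 4*m - 5) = (m - 3)*(m + 1)*(m - 5)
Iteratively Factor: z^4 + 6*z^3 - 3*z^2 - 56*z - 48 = (z - 3)*(z^3 + 9*z^2 + 24*z + 16) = (z - 3)*(z + 4)*(z^2 + 5*z + 4) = (z - 3)*(z + 4)^2*(z + 1)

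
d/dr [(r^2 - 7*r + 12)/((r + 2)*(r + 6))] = 15*(r^2 - 12)/(r^4 + 16*r^3 + 88*r^2 + 192*r + 144)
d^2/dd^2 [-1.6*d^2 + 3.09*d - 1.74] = -3.20000000000000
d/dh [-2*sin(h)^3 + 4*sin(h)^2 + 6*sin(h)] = 8*sin(h)*cos(h) + 6*cos(h)^3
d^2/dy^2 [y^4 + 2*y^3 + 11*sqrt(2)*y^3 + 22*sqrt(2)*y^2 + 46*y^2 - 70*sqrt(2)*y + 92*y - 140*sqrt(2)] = 12*y^2 + 12*y + 66*sqrt(2)*y + 44*sqrt(2) + 92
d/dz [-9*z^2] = -18*z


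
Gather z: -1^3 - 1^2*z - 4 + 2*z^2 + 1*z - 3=2*z^2 - 8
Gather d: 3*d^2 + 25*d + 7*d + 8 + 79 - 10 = 3*d^2 + 32*d + 77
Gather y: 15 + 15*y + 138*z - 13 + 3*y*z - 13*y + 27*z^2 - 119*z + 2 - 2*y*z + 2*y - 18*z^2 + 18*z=y*(z + 4) + 9*z^2 + 37*z + 4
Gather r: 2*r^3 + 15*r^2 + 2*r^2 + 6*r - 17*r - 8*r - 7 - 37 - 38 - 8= 2*r^3 + 17*r^2 - 19*r - 90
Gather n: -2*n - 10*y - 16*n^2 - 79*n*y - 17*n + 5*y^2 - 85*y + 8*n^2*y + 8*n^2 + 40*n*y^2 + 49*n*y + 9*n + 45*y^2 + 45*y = n^2*(8*y - 8) + n*(40*y^2 - 30*y - 10) + 50*y^2 - 50*y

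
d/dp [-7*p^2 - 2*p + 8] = -14*p - 2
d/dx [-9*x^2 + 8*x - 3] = 8 - 18*x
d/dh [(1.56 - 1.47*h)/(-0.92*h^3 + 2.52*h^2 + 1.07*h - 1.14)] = (-2.7048*h^3 + 8.01*h^2 - 7.8624*h + 0.0065999999999995)/(0.8464*h^6 - 4.6368*h^5 + 4.3816*h^4 + 7.4904*h^3 - 4.6007*h^2 - 2.4396*h + 1.2996)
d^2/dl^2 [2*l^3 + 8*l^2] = 12*l + 16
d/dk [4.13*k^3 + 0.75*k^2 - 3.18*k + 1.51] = 12.39*k^2 + 1.5*k - 3.18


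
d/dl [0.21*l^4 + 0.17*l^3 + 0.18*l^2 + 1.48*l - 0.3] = 0.84*l^3 + 0.51*l^2 + 0.36*l + 1.48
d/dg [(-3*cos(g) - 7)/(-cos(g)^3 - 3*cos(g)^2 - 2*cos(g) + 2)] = (6*cos(g)^3 + 30*cos(g)^2 + 42*cos(g) + 20)*sin(g)/(cos(g)^3 + 3*cos(g)^2 + 2*cos(g) - 2)^2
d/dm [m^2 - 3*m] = 2*m - 3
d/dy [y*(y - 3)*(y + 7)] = 3*y^2 + 8*y - 21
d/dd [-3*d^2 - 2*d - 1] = -6*d - 2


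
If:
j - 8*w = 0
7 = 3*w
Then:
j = 56/3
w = 7/3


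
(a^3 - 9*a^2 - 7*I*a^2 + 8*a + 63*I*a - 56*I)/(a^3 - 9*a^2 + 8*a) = (a - 7*I)/a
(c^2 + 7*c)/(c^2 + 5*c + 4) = c*(c + 7)/(c^2 + 5*c + 4)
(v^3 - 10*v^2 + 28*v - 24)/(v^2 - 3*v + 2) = (v^2 - 8*v + 12)/(v - 1)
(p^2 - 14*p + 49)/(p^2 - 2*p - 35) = (p - 7)/(p + 5)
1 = 1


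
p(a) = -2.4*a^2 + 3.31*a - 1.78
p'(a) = 3.31 - 4.8*a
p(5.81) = -63.56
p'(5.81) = -24.58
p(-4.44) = -63.79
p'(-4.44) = 24.62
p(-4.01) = -53.65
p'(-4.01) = 22.56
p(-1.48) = -11.94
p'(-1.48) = 10.41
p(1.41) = -1.88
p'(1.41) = -3.46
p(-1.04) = -7.82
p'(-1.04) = 8.30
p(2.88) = -12.15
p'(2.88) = -10.51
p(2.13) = -5.62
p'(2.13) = -6.91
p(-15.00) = -591.43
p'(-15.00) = 75.31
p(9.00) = -166.39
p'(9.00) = -39.89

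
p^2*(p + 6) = p^3 + 6*p^2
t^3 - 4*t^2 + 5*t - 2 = (t - 2)*(t - 1)^2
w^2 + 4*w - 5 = (w - 1)*(w + 5)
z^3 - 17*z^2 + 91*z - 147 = (z - 7)^2*(z - 3)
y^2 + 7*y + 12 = (y + 3)*(y + 4)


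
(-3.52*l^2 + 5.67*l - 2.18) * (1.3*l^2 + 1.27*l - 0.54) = -4.576*l^4 + 2.9006*l^3 + 6.2677*l^2 - 5.8304*l + 1.1772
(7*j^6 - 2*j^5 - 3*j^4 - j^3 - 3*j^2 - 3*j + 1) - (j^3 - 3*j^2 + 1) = 7*j^6 - 2*j^5 - 3*j^4 - 2*j^3 - 3*j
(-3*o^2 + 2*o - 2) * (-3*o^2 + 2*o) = 9*o^4 - 12*o^3 + 10*o^2 - 4*o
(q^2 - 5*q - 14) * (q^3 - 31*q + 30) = q^5 - 5*q^4 - 45*q^3 + 185*q^2 + 284*q - 420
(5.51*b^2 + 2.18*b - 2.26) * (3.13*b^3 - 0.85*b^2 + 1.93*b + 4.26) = 17.2463*b^5 + 2.1399*b^4 + 1.7075*b^3 + 29.601*b^2 + 4.925*b - 9.6276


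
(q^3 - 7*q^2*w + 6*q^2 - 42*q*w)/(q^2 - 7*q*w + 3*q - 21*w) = q*(q + 6)/(q + 3)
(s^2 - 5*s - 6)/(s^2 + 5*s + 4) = (s - 6)/(s + 4)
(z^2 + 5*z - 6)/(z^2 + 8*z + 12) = (z - 1)/(z + 2)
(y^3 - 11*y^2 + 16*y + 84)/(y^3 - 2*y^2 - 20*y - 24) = (y - 7)/(y + 2)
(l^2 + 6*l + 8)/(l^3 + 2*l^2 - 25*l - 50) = (l + 4)/(l^2 - 25)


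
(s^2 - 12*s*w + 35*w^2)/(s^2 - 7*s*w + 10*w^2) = (s - 7*w)/(s - 2*w)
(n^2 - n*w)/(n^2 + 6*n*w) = (n - w)/(n + 6*w)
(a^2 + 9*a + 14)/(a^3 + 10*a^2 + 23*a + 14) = 1/(a + 1)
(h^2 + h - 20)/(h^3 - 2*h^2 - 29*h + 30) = (h - 4)/(h^2 - 7*h + 6)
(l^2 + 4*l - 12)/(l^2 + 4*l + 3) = (l^2 + 4*l - 12)/(l^2 + 4*l + 3)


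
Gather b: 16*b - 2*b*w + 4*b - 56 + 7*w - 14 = b*(20 - 2*w) + 7*w - 70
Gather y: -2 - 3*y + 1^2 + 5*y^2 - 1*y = 5*y^2 - 4*y - 1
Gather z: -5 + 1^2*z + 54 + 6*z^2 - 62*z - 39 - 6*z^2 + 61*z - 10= 0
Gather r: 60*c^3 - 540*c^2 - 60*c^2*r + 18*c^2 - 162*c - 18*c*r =60*c^3 - 522*c^2 - 162*c + r*(-60*c^2 - 18*c)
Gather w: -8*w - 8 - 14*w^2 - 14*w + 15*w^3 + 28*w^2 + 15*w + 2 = 15*w^3 + 14*w^2 - 7*w - 6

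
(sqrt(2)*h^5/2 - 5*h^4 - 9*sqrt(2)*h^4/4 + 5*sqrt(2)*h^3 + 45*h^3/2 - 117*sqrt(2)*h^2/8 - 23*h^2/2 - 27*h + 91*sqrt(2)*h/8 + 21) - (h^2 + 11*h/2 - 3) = sqrt(2)*h^5/2 - 5*h^4 - 9*sqrt(2)*h^4/4 + 5*sqrt(2)*h^3 + 45*h^3/2 - 117*sqrt(2)*h^2/8 - 25*h^2/2 - 65*h/2 + 91*sqrt(2)*h/8 + 24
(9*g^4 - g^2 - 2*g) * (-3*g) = -27*g^5 + 3*g^3 + 6*g^2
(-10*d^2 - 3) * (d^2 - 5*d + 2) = -10*d^4 + 50*d^3 - 23*d^2 + 15*d - 6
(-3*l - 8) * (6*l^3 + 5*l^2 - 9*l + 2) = -18*l^4 - 63*l^3 - 13*l^2 + 66*l - 16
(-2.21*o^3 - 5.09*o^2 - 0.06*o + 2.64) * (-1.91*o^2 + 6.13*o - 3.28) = 4.2211*o^5 - 3.8254*o^4 - 23.8383*o^3 + 11.285*o^2 + 16.38*o - 8.6592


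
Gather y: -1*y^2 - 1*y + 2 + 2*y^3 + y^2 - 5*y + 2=2*y^3 - 6*y + 4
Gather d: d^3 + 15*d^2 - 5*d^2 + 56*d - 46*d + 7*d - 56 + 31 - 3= d^3 + 10*d^2 + 17*d - 28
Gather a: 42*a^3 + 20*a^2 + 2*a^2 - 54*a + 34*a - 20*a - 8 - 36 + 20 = 42*a^3 + 22*a^2 - 40*a - 24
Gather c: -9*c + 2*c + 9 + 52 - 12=49 - 7*c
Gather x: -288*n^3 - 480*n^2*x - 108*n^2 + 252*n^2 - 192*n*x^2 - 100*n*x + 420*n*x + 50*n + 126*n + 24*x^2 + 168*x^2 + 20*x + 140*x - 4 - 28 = -288*n^3 + 144*n^2 + 176*n + x^2*(192 - 192*n) + x*(-480*n^2 + 320*n + 160) - 32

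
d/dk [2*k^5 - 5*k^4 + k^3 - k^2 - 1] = k*(10*k^3 - 20*k^2 + 3*k - 2)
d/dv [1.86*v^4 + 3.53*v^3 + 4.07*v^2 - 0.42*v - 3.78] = 7.44*v^3 + 10.59*v^2 + 8.14*v - 0.42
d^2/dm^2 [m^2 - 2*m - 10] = 2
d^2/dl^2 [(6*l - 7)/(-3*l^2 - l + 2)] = 2*(-(6*l - 7)*(6*l + 1)^2 + 3*(18*l - 5)*(3*l^2 + l - 2))/(3*l^2 + l - 2)^3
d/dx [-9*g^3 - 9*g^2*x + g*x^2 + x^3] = -9*g^2 + 2*g*x + 3*x^2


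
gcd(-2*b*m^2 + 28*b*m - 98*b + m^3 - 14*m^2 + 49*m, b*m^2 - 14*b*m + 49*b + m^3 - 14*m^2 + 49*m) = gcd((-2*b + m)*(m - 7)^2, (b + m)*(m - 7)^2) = m^2 - 14*m + 49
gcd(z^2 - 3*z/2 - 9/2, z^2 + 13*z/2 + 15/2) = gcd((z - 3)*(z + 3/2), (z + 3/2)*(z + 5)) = z + 3/2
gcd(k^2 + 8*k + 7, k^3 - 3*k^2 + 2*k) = 1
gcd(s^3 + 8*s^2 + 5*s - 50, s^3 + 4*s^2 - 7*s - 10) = s^2 + 3*s - 10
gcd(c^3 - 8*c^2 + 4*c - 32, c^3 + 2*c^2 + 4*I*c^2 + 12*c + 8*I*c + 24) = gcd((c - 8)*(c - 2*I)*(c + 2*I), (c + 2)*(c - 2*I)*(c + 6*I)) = c - 2*I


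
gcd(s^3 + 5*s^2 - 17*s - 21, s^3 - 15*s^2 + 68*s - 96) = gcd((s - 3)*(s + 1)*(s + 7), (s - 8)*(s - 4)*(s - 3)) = s - 3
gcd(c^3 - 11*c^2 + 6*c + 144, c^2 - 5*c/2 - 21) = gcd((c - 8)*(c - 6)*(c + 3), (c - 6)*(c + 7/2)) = c - 6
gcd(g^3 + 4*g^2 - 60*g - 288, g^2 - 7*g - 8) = g - 8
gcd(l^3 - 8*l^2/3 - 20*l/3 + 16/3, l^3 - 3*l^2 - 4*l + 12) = l + 2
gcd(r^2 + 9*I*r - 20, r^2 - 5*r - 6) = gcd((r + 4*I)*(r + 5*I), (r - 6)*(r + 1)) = 1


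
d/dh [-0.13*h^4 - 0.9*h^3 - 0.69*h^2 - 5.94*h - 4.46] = -0.52*h^3 - 2.7*h^2 - 1.38*h - 5.94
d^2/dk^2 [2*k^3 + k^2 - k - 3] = 12*k + 2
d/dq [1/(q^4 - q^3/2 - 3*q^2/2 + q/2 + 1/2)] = 2*(-8*q^3 + 3*q^2 + 6*q - 1)/(2*q^4 - q^3 - 3*q^2 + q + 1)^2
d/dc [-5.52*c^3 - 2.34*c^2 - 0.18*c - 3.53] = -16.56*c^2 - 4.68*c - 0.18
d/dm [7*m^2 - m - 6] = 14*m - 1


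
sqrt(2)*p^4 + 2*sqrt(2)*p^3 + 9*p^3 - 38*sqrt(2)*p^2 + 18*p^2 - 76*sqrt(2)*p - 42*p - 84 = (p + 2)*(p - 3*sqrt(2))*(p + 7*sqrt(2))*(sqrt(2)*p + 1)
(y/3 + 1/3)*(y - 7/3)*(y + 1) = y^3/3 - y^2/9 - 11*y/9 - 7/9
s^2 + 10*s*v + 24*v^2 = (s + 4*v)*(s + 6*v)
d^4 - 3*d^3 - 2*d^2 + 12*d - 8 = (d - 2)^2*(d - 1)*(d + 2)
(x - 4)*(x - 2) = x^2 - 6*x + 8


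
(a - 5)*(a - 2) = a^2 - 7*a + 10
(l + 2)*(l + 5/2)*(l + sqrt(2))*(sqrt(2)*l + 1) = sqrt(2)*l^4 + 3*l^3 + 9*sqrt(2)*l^3/2 + 6*sqrt(2)*l^2 + 27*l^2/2 + 9*sqrt(2)*l/2 + 15*l + 5*sqrt(2)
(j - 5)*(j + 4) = j^2 - j - 20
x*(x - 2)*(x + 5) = x^3 + 3*x^2 - 10*x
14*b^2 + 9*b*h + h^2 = (2*b + h)*(7*b + h)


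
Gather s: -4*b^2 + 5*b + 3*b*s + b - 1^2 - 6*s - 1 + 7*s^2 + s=-4*b^2 + 6*b + 7*s^2 + s*(3*b - 5) - 2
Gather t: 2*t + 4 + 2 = 2*t + 6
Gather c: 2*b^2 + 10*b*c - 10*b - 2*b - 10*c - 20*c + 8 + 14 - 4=2*b^2 - 12*b + c*(10*b - 30) + 18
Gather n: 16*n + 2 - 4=16*n - 2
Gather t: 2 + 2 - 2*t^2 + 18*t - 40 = -2*t^2 + 18*t - 36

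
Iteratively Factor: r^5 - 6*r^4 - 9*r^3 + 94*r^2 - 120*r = (r)*(r^4 - 6*r^3 - 9*r^2 + 94*r - 120) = r*(r - 2)*(r^3 - 4*r^2 - 17*r + 60) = r*(r - 2)*(r + 4)*(r^2 - 8*r + 15) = r*(r - 5)*(r - 2)*(r + 4)*(r - 3)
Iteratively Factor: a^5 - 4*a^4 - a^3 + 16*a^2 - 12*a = (a - 2)*(a^4 - 2*a^3 - 5*a^2 + 6*a) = (a - 3)*(a - 2)*(a^3 + a^2 - 2*a) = (a - 3)*(a - 2)*(a - 1)*(a^2 + 2*a) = a*(a - 3)*(a - 2)*(a - 1)*(a + 2)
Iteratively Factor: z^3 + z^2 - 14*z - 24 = (z - 4)*(z^2 + 5*z + 6) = (z - 4)*(z + 2)*(z + 3)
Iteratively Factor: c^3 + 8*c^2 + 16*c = (c + 4)*(c^2 + 4*c) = (c + 4)^2*(c)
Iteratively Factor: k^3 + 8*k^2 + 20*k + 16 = (k + 2)*(k^2 + 6*k + 8) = (k + 2)^2*(k + 4)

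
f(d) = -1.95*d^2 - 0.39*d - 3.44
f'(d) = -3.9*d - 0.39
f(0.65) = -4.52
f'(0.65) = -2.92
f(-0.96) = -4.86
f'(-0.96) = 3.35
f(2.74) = -19.15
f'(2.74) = -11.08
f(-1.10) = -5.37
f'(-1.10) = 3.90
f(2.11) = -12.94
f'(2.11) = -8.62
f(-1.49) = -7.19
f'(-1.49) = 5.42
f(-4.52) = -41.52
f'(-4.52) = 17.24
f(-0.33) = -3.52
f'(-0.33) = 0.90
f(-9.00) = -157.88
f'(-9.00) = 34.71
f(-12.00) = -279.56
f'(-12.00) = 46.41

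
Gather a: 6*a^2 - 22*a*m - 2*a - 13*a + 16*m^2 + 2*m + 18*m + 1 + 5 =6*a^2 + a*(-22*m - 15) + 16*m^2 + 20*m + 6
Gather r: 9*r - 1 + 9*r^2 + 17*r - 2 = 9*r^2 + 26*r - 3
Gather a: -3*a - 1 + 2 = 1 - 3*a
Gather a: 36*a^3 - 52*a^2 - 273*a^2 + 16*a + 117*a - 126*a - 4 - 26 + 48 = 36*a^3 - 325*a^2 + 7*a + 18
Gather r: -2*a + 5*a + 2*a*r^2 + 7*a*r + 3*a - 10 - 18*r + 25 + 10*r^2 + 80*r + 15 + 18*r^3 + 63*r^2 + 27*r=6*a + 18*r^3 + r^2*(2*a + 73) + r*(7*a + 89) + 30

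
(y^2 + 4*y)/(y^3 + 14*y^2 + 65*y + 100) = y/(y^2 + 10*y + 25)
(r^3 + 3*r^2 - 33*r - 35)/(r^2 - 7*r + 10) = (r^2 + 8*r + 7)/(r - 2)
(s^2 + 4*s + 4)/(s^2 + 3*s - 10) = (s^2 + 4*s + 4)/(s^2 + 3*s - 10)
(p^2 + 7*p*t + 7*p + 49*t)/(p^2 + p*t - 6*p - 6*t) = (p^2 + 7*p*t + 7*p + 49*t)/(p^2 + p*t - 6*p - 6*t)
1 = 1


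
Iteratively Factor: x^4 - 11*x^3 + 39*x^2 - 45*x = (x - 3)*(x^3 - 8*x^2 + 15*x) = x*(x - 3)*(x^2 - 8*x + 15) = x*(x - 3)^2*(x - 5)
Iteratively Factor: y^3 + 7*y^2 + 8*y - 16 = (y + 4)*(y^2 + 3*y - 4) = (y - 1)*(y + 4)*(y + 4)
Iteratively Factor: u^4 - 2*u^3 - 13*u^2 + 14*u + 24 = (u - 2)*(u^3 - 13*u - 12) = (u - 4)*(u - 2)*(u^2 + 4*u + 3) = (u - 4)*(u - 2)*(u + 3)*(u + 1)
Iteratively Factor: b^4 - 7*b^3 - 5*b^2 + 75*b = (b - 5)*(b^3 - 2*b^2 - 15*b) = (b - 5)^2*(b^2 + 3*b) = (b - 5)^2*(b + 3)*(b)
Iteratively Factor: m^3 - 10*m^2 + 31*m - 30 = (m - 3)*(m^2 - 7*m + 10) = (m - 3)*(m - 2)*(m - 5)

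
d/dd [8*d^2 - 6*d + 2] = 16*d - 6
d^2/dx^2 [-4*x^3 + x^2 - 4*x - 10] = 2 - 24*x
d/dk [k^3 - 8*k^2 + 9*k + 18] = 3*k^2 - 16*k + 9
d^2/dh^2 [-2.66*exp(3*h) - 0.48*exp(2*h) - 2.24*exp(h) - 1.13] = (-23.94*exp(2*h) - 1.92*exp(h) - 2.24)*exp(h)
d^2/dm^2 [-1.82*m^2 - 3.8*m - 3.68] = -3.64000000000000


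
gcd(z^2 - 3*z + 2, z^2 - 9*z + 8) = z - 1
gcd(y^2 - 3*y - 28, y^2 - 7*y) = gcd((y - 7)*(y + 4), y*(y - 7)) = y - 7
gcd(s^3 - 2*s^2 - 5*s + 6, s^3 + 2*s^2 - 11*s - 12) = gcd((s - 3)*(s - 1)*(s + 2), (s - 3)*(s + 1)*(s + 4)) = s - 3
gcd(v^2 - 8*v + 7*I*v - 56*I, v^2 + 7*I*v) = v + 7*I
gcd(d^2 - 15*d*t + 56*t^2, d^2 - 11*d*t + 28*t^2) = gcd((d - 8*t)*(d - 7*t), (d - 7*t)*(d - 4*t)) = -d + 7*t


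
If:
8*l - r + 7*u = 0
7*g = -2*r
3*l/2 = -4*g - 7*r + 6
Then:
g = -42*u/677 - 192/677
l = 84/677 - 574*u/677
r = 147*u/677 + 672/677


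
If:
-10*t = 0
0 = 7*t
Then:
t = 0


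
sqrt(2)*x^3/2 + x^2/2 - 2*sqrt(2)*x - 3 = (x - 3*sqrt(2)/2)*(x + sqrt(2))*(sqrt(2)*x/2 + 1)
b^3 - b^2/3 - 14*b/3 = b*(b - 7/3)*(b + 2)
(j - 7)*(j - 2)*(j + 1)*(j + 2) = j^4 - 6*j^3 - 11*j^2 + 24*j + 28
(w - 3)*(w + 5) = w^2 + 2*w - 15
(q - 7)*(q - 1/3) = q^2 - 22*q/3 + 7/3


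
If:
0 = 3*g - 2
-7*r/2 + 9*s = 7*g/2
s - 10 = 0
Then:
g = 2/3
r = 526/21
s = 10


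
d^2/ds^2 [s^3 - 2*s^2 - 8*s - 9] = 6*s - 4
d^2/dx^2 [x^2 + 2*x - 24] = 2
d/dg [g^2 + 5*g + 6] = 2*g + 5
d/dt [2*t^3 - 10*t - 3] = 6*t^2 - 10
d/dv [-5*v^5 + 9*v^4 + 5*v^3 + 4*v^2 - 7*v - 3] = -25*v^4 + 36*v^3 + 15*v^2 + 8*v - 7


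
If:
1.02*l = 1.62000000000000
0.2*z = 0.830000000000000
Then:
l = 1.59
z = 4.15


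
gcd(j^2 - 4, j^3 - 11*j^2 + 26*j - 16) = j - 2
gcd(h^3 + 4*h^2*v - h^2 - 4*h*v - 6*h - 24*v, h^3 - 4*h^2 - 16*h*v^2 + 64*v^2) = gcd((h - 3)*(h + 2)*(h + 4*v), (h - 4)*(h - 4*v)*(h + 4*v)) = h + 4*v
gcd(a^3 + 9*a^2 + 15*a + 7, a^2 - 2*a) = 1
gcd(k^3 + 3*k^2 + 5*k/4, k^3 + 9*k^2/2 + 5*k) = k^2 + 5*k/2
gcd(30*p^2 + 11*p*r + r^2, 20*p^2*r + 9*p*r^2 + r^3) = 5*p + r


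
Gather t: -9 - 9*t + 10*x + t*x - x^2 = t*(x - 9) - x^2 + 10*x - 9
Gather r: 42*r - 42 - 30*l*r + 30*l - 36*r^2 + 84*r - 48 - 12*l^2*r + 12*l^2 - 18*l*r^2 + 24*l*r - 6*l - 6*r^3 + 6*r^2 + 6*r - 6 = 12*l^2 + 24*l - 6*r^3 + r^2*(-18*l - 30) + r*(-12*l^2 - 6*l + 132) - 96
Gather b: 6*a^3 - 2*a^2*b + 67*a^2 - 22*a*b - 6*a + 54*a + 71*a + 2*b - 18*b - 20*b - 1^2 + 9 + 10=6*a^3 + 67*a^2 + 119*a + b*(-2*a^2 - 22*a - 36) + 18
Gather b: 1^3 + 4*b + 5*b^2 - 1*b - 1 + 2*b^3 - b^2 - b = 2*b^3 + 4*b^2 + 2*b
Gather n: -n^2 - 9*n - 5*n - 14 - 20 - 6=-n^2 - 14*n - 40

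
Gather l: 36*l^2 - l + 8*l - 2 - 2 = 36*l^2 + 7*l - 4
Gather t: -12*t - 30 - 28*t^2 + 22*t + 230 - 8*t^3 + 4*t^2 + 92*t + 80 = -8*t^3 - 24*t^2 + 102*t + 280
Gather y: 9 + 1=10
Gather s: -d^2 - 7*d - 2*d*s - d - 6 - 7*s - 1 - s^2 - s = -d^2 - 8*d - s^2 + s*(-2*d - 8) - 7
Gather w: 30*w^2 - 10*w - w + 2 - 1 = 30*w^2 - 11*w + 1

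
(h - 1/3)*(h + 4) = h^2 + 11*h/3 - 4/3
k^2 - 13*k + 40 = (k - 8)*(k - 5)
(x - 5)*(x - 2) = x^2 - 7*x + 10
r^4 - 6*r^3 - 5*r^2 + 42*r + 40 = (r - 5)*(r - 4)*(r + 1)*(r + 2)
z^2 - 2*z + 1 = (z - 1)^2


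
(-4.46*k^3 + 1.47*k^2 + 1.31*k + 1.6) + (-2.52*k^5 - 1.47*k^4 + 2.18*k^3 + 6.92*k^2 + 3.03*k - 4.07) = -2.52*k^5 - 1.47*k^4 - 2.28*k^3 + 8.39*k^2 + 4.34*k - 2.47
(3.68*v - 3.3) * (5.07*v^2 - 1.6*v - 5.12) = 18.6576*v^3 - 22.619*v^2 - 13.5616*v + 16.896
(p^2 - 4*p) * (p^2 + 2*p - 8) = p^4 - 2*p^3 - 16*p^2 + 32*p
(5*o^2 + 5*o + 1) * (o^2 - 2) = 5*o^4 + 5*o^3 - 9*o^2 - 10*o - 2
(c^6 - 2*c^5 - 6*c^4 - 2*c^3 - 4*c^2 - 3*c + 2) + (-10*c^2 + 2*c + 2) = c^6 - 2*c^5 - 6*c^4 - 2*c^3 - 14*c^2 - c + 4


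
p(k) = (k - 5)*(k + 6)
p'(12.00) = 25.00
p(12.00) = 126.00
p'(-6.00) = -11.00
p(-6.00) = 0.00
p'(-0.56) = -0.12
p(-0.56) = -30.25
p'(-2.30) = -3.60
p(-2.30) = -27.01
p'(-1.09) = -1.18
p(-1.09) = -29.90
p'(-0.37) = 0.26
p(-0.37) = -30.23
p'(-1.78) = -2.56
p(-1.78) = -28.61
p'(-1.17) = -1.34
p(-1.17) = -29.80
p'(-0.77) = -0.54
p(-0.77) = -30.18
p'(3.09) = 7.18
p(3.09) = -17.36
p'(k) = 2*k + 1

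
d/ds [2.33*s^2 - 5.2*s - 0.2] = 4.66*s - 5.2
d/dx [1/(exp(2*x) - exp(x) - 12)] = (1 - 2*exp(x))*exp(x)/(-exp(2*x) + exp(x) + 12)^2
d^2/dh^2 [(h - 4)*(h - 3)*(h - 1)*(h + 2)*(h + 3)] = 20*h^3 - 36*h^2 - 90*h + 70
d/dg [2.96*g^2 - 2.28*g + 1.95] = 5.92*g - 2.28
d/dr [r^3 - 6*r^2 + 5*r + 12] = 3*r^2 - 12*r + 5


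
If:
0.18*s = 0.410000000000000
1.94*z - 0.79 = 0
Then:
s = 2.28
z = 0.41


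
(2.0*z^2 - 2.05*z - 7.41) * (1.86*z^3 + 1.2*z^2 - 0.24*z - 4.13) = 3.72*z^5 - 1.413*z^4 - 16.7226*z^3 - 16.66*z^2 + 10.2449*z + 30.6033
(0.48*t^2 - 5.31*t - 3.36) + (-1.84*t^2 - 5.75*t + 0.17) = -1.36*t^2 - 11.06*t - 3.19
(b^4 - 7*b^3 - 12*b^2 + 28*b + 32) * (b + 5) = b^5 - 2*b^4 - 47*b^3 - 32*b^2 + 172*b + 160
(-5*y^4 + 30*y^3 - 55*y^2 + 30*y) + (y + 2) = -5*y^4 + 30*y^3 - 55*y^2 + 31*y + 2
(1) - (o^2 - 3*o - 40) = -o^2 + 3*o + 41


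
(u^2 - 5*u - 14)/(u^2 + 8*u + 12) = (u - 7)/(u + 6)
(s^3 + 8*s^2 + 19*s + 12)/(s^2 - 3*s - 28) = (s^2 + 4*s + 3)/(s - 7)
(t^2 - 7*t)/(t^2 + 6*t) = (t - 7)/(t + 6)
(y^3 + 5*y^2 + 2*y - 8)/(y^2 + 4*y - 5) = (y^2 + 6*y + 8)/(y + 5)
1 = 1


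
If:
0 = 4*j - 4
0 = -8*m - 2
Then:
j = 1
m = -1/4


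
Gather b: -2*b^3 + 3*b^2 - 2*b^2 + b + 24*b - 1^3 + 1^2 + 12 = -2*b^3 + b^2 + 25*b + 12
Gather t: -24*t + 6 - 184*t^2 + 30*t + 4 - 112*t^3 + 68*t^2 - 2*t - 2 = -112*t^3 - 116*t^2 + 4*t + 8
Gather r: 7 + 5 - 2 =10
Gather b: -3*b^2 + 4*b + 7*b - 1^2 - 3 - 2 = -3*b^2 + 11*b - 6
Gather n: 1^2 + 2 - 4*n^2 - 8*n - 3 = -4*n^2 - 8*n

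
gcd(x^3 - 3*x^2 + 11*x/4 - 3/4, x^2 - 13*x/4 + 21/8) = x - 3/2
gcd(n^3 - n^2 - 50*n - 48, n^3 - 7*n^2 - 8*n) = n^2 - 7*n - 8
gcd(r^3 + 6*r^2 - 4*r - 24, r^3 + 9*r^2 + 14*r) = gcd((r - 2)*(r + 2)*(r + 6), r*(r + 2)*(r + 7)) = r + 2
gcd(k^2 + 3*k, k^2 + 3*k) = k^2 + 3*k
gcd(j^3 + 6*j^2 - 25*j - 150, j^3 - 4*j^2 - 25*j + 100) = j^2 - 25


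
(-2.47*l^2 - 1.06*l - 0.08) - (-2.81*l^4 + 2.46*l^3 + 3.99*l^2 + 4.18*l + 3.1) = 2.81*l^4 - 2.46*l^3 - 6.46*l^2 - 5.24*l - 3.18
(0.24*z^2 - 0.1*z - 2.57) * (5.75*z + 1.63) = 1.38*z^3 - 0.1838*z^2 - 14.9405*z - 4.1891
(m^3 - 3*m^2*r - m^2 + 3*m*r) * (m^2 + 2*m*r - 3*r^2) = m^5 - m^4*r - m^4 - 9*m^3*r^2 + m^3*r + 9*m^2*r^3 + 9*m^2*r^2 - 9*m*r^3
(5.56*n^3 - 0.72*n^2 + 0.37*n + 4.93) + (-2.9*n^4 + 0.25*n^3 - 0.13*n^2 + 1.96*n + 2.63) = -2.9*n^4 + 5.81*n^3 - 0.85*n^2 + 2.33*n + 7.56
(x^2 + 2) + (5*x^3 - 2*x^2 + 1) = 5*x^3 - x^2 + 3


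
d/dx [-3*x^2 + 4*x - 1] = 4 - 6*x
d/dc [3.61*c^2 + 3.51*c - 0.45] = 7.22*c + 3.51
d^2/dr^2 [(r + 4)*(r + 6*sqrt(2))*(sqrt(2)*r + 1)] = 6*sqrt(2)*r + 8*sqrt(2) + 26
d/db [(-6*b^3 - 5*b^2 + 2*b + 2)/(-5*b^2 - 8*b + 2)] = 2*(15*b^4 + 48*b^3 + 7*b^2 + 10)/(25*b^4 + 80*b^3 + 44*b^2 - 32*b + 4)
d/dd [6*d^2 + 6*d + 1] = 12*d + 6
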